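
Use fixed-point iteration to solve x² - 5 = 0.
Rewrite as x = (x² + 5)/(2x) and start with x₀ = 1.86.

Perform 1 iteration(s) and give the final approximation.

Equation: x² - 5 = 0
Fixed-point form: x = (x² + 5)/(2x)
x₀ = 1.86

x_1 = g(1.860000) = 2.274086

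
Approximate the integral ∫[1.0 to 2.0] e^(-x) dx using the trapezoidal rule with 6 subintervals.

f(x) = e^(-x)
a = 1.0, b = 2.0, n = 6
h = (b - a)/n = 0.166667

Trapezoidal rule: (h/2)[f(x₀) + 2f(x₁) + 2f(x₂) + ... + f(xₙ)]

x_0 = 1.0000, f(x_0) = 0.367879, coefficient = 1
x_1 = 1.1667, f(x_1) = 0.311403, coefficient = 2
x_2 = 1.3333, f(x_2) = 0.263597, coefficient = 2
x_3 = 1.5000, f(x_3) = 0.223130, coefficient = 2
x_4 = 1.6667, f(x_4) = 0.188876, coefficient = 2
x_5 = 1.8333, f(x_5) = 0.159880, coefficient = 2
x_6 = 2.0000, f(x_6) = 0.135335, coefficient = 1

I ≈ (0.166667/2) × 2.796986 = 0.233082
Exact value: 0.232544
Error: 0.000538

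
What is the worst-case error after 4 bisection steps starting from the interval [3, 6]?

Bisection error bound: |error| ≤ (b-a)/2^n
|error| ≤ (6 - 3)/2^4 = 3/2^4
|error| ≤ 0.1875000000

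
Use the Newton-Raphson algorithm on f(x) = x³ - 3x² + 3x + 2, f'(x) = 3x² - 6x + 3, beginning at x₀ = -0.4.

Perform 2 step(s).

f(x) = x³ - 3x² + 3x + 2
f'(x) = 3x² - 6x + 3
x₀ = -0.4

Newton-Raphson formula: x_{n+1} = x_n - f(x_n)/f'(x_n)

Iteration 1:
  f(-0.400000) = 0.256000
  f'(-0.400000) = 5.880000
  x_1 = -0.400000 - 0.256000/5.880000 = -0.443537
Iteration 2:
  f(-0.443537) = -0.008044
  f'(-0.443537) = 6.251401
  x_2 = -0.443537 - (-0.008044)/6.251401 = -0.442251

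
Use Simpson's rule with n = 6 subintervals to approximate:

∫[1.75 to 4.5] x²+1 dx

f(x) = x²+1
a = 1.75, b = 4.5, n = 6
h = (b - a)/n = 0.458333

Simpson's rule: (h/3)[f(x₀) + 4f(x₁) + 2f(x₂) + ... + f(xₙ)]

x_0 = 1.7500, f(x_0) = 4.062500, coefficient = 1
x_1 = 2.2083, f(x_1) = 5.876736, coefficient = 4
x_2 = 2.6667, f(x_2) = 8.111111, coefficient = 2
x_3 = 3.1250, f(x_3) = 10.765625, coefficient = 4
x_4 = 3.5833, f(x_4) = 13.840278, coefficient = 2
x_5 = 4.0417, f(x_5) = 17.335069, coefficient = 4
x_6 = 4.5000, f(x_6) = 21.250000, coefficient = 1

I ≈ (0.458333/3) × 205.125000 = 31.338542
Exact value: 31.338542
Error: 0.000000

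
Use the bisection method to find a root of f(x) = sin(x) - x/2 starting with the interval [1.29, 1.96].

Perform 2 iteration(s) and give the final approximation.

f(x) = sin(x) - x/2
Initial interval: [1.29, 1.96]

Iteration 1:
  c_1 = (1.290000 + 1.960000)/2 = 1.625000
  f(c_1) = f(1.625000) = 0.186031
  f(a) × f(c) ≥ 0, new interval: [1.625000, 1.960000]
Iteration 2:
  c_2 = (1.625000 + 1.960000)/2 = 1.792500
  f(c_2) = f(1.792500) = 0.079274
  f(a) × f(c) ≥ 0, new interval: [1.792500, 1.960000]

After 2 iteration(s), the approximation is c_2 = 1.792500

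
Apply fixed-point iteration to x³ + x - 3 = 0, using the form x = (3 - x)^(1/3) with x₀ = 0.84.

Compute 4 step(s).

Equation: x³ + x - 3 = 0
Fixed-point form: x = (3 - x)^(1/3)
x₀ = 0.84

x_1 = g(0.840000) = 1.292661
x_2 = g(1.292661) = 1.195198
x_3 = g(1.195198) = 1.217521
x_4 = g(1.217521) = 1.212481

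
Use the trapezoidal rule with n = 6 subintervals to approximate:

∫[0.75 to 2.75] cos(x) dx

f(x) = cos(x)
a = 0.75, b = 2.75, n = 6
h = (b - a)/n = 0.333333

Trapezoidal rule: (h/2)[f(x₀) + 2f(x₁) + 2f(x₂) + ... + f(xₙ)]

x_0 = 0.7500, f(x_0) = 0.731689, coefficient = 1
x_1 = 1.0833, f(x_1) = 0.468386, coefficient = 2
x_2 = 1.4167, f(x_2) = 0.153520, coefficient = 2
x_3 = 1.7500, f(x_3) = -0.178246, coefficient = 2
x_4 = 2.0833, f(x_4) = -0.490390, coefficient = 2
x_5 = 2.4167, f(x_5) = -0.748549, coefficient = 2
x_6 = 2.7500, f(x_6) = -0.924302, coefficient = 1

I ≈ (0.333333/2) × -1.783170 = -0.297195
Exact value: -0.299978
Error: 0.002783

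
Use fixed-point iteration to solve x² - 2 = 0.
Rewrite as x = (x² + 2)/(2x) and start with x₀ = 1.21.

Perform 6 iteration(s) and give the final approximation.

Equation: x² - 2 = 0
Fixed-point form: x = (x² + 2)/(2x)
x₀ = 1.21

x_1 = g(1.210000) = 1.431446
x_2 = g(1.431446) = 1.414317
x_3 = g(1.414317) = 1.414214
x_4 = g(1.414214) = 1.414214
x_5 = g(1.414214) = 1.414214
x_6 = g(1.414214) = 1.414214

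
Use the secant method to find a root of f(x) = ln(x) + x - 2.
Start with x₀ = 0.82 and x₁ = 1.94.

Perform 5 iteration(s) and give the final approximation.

f(x) = ln(x) + x - 2
x₀ = 0.82, x₁ = 1.94

Secant formula: x_{n+1} = x_n - f(x_n)(x_n - x_{n-1})/(f(x_n) - f(x_{n-1}))

Iteration 1:
  f(0.820000) = -1.378451
  f(1.940000) = 0.602688
  x_2 = 1.940000 - 0.602688×(1.940000 - 0.820000)/(0.602688 - (-1.378451))
       = 1.599282
Iteration 2:
  f(1.940000) = 0.602688
  f(1.599282) = 0.068836
  x_3 = 1.599282 - 0.068836×(1.599282 - 1.940000)/(0.068836 - 0.602688)
       = 1.555349
Iteration 3:
  f(1.599282) = 0.068836
  f(1.555349) = -0.002952
  x_4 = 1.555349 - (-0.002952)×(1.555349 - 1.599282)/(-0.002952 - 0.068836)
       = 1.557155
Iteration 4:
  f(1.555349) = -0.002952
  f(1.557155) = 0.000015
  x_5 = 1.557155 - 0.000015×(1.557155 - 1.555349)/(0.000015 - (-0.002952))
       = 1.557146
Iteration 5:
  f(1.557155) = 0.000015
  f(1.557146) = 0.000000
  x_6 = 1.557146 - 0.000000×(1.557146 - 1.557155)/(0.000000 - 0.000015)
       = 1.557146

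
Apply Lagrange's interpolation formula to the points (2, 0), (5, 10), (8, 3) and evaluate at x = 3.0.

Lagrange interpolation formula:
P(x) = Σ yᵢ × Lᵢ(x)
where Lᵢ(x) = Π_{j≠i} (x - xⱼ)/(xᵢ - xⱼ)

L_0(3.0) = (3.0 - 5)/(2 - 5) × (3.0 - 8)/(2 - 8) = 0.555556
L_1(3.0) = (3.0 - 2)/(5 - 2) × (3.0 - 8)/(5 - 8) = 0.555556
L_2(3.0) = (3.0 - 2)/(8 - 2) × (3.0 - 5)/(8 - 5) = -0.111111

P(3.0) = 0×L_0(3.0) + 10×L_1(3.0) + 3×L_2(3.0)
P(3.0) = 5.222222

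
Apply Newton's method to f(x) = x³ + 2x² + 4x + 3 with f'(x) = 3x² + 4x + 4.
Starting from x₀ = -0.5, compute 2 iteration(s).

f(x) = x³ + 2x² + 4x + 3
f'(x) = 3x² + 4x + 4
x₀ = -0.5

Newton-Raphson formula: x_{n+1} = x_n - f(x_n)/f'(x_n)

Iteration 1:
  f(-0.500000) = 1.375000
  f'(-0.500000) = 2.750000
  x_1 = -0.500000 - 1.375000/2.750000 = -1.000000
Iteration 2:
  f(-1.000000) = 0.000000
  f'(-1.000000) = 3.000000
  x_2 = -1.000000 - 0.000000/3.000000 = -1.000000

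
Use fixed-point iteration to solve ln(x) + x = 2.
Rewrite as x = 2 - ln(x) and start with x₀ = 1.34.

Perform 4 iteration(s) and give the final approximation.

Equation: ln(x) + x = 2
Fixed-point form: x = 2 - ln(x)
x₀ = 1.34

x_1 = g(1.340000) = 1.707330
x_2 = g(1.707330) = 1.465069
x_3 = g(1.465069) = 1.618098
x_4 = g(1.618098) = 1.518749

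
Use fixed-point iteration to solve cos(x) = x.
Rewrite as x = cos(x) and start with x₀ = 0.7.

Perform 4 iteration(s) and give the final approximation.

Equation: cos(x) = x
Fixed-point form: x = cos(x)
x₀ = 0.7

x_1 = g(0.700000) = 0.764842
x_2 = g(0.764842) = 0.721492
x_3 = g(0.721492) = 0.750821
x_4 = g(0.750821) = 0.731129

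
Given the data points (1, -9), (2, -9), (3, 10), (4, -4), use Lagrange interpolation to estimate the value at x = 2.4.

Lagrange interpolation formula:
P(x) = Σ yᵢ × Lᵢ(x)
where Lᵢ(x) = Π_{j≠i} (x - xⱼ)/(xᵢ - xⱼ)

L_0(2.4) = (2.4 - 2)/(1 - 2) × (2.4 - 3)/(1 - 3) × (2.4 - 4)/(1 - 4) = -0.064000
L_1(2.4) = (2.4 - 1)/(2 - 1) × (2.4 - 3)/(2 - 3) × (2.4 - 4)/(2 - 4) = 0.672000
L_2(2.4) = (2.4 - 1)/(3 - 1) × (2.4 - 2)/(3 - 2) × (2.4 - 4)/(3 - 4) = 0.448000
L_3(2.4) = (2.4 - 1)/(4 - 1) × (2.4 - 2)/(4 - 2) × (2.4 - 3)/(4 - 3) = -0.056000

P(2.4) = (-9)×L_0(2.4) + (-9)×L_1(2.4) + 10×L_2(2.4) + (-4)×L_3(2.4)
P(2.4) = -0.768000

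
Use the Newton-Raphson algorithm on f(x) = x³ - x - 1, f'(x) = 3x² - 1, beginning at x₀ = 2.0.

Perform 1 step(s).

f(x) = x³ - x - 1
f'(x) = 3x² - 1
x₀ = 2.0

Newton-Raphson formula: x_{n+1} = x_n - f(x_n)/f'(x_n)

Iteration 1:
  f(2.000000) = 5.000000
  f'(2.000000) = 11.000000
  x_1 = 2.000000 - 5.000000/11.000000 = 1.545455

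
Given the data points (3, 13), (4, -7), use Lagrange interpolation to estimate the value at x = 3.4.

Lagrange interpolation formula:
P(x) = Σ yᵢ × Lᵢ(x)
where Lᵢ(x) = Π_{j≠i} (x - xⱼ)/(xᵢ - xⱼ)

L_0(3.4) = (3.4 - 4)/(3 - 4) = 0.600000
L_1(3.4) = (3.4 - 3)/(4 - 3) = 0.400000

P(3.4) = 13×L_0(3.4) + (-7)×L_1(3.4)
P(3.4) = 5.000000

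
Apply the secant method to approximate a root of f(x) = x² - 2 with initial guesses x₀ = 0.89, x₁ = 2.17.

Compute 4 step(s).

f(x) = x² - 2
x₀ = 0.89, x₁ = 2.17

Secant formula: x_{n+1} = x_n - f(x_n)(x_n - x_{n-1})/(f(x_n) - f(x_{n-1}))

Iteration 1:
  f(0.890000) = -1.207900
  f(2.170000) = 2.708900
  x_2 = 2.170000 - 2.708900×(2.170000 - 0.890000)/(2.708900 - (-1.207900))
       = 1.284739
Iteration 2:
  f(2.170000) = 2.708900
  f(1.284739) = -0.349447
  x_3 = 1.284739 - (-0.349447)×(1.284739 - 2.170000)/(-0.349447 - 2.708900)
       = 1.385889
Iteration 3:
  f(1.284739) = -0.349447
  f(1.385889) = -0.079313
  x_4 = 1.385889 - (-0.079313)×(1.385889 - 1.284739)/(-0.079313 - (-0.349447))
       = 1.415587
Iteration 4:
  f(1.385889) = -0.079313
  f(1.415587) = 0.003886
  x_5 = 1.415587 - 0.003886×(1.415587 - 1.385889)/(0.003886 - (-0.079313))
       = 1.414200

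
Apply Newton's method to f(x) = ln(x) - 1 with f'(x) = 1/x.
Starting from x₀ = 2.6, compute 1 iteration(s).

f(x) = ln(x) - 1
f'(x) = 1/x
x₀ = 2.6

Newton-Raphson formula: x_{n+1} = x_n - f(x_n)/f'(x_n)

Iteration 1:
  f(2.600000) = -0.044489
  f'(2.600000) = 0.384615
  x_1 = 2.600000 - (-0.044489)/0.384615 = 2.715670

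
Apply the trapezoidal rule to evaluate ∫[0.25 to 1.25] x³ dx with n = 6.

f(x) = x³
a = 0.25, b = 1.25, n = 6
h = (b - a)/n = 0.166667

Trapezoidal rule: (h/2)[f(x₀) + 2f(x₁) + 2f(x₂) + ... + f(xₙ)]

x_0 = 0.2500, f(x_0) = 0.015625, coefficient = 1
x_1 = 0.4167, f(x_1) = 0.072338, coefficient = 2
x_2 = 0.5833, f(x_2) = 0.198495, coefficient = 2
x_3 = 0.7500, f(x_3) = 0.421875, coefficient = 2
x_4 = 0.9167, f(x_4) = 0.770255, coefficient = 2
x_5 = 1.0833, f(x_5) = 1.271412, coefficient = 2
x_6 = 1.2500, f(x_6) = 1.953125, coefficient = 1

I ≈ (0.166667/2) × 7.437500 = 0.619792
Exact value: 0.609375
Error: 0.010417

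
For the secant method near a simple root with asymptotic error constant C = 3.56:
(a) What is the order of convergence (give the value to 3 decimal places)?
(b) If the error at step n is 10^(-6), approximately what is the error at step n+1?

(a) Secant method has superlinear convergence with order φ = (1+√5)/2 ≈ 1.618.
    This means |e_{n+1}| ≈ C|e_n|^1.618.

(b) With |e_n| = 10^(-6) and C = 3.56:
    |e_{n+1}| ≈ 3.56 × (10^(-6))^1.618 = 3.56 × 10^(-9.71)

(a) ≈ 1.618 (golden ratio); (b) |e_{n+1}| ≈ 6.970e-10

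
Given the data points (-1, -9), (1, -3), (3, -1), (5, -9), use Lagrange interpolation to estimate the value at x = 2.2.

Lagrange interpolation formula:
P(x) = Σ yᵢ × Lᵢ(x)
where Lᵢ(x) = Π_{j≠i} (x - xⱼ)/(xᵢ - xⱼ)

L_0(2.2) = (2.2 - 1)/(-1 - 1) × (2.2 - 3)/(-1 - 3) × (2.2 - 5)/(-1 - 5) = -0.056000
L_1(2.2) = (2.2 - (-1))/(1 - (-1)) × (2.2 - 3)/(1 - 3) × (2.2 - 5)/(1 - 5) = 0.448000
L_2(2.2) = (2.2 - (-1))/(3 - (-1)) × (2.2 - 1)/(3 - 1) × (2.2 - 5)/(3 - 5) = 0.672000
L_3(2.2) = (2.2 - (-1))/(5 - (-1)) × (2.2 - 1)/(5 - 1) × (2.2 - 3)/(5 - 3) = -0.064000

P(2.2) = (-9)×L_0(2.2) + (-3)×L_1(2.2) + (-1)×L_2(2.2) + (-9)×L_3(2.2)
P(2.2) = -0.936000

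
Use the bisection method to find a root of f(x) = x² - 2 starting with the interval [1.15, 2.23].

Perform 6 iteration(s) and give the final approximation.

f(x) = x² - 2
Initial interval: [1.15, 2.23]

Iteration 1:
  c_1 = (1.150000 + 2.230000)/2 = 1.690000
  f(c_1) = f(1.690000) = 0.856100
  f(a) × f(c) < 0, new interval: [1.150000, 1.690000]
Iteration 2:
  c_2 = (1.150000 + 1.690000)/2 = 1.420000
  f(c_2) = f(1.420000) = 0.016400
  f(a) × f(c) < 0, new interval: [1.150000, 1.420000]
Iteration 3:
  c_3 = (1.150000 + 1.420000)/2 = 1.285000
  f(c_3) = f(1.285000) = -0.348775
  f(a) × f(c) ≥ 0, new interval: [1.285000, 1.420000]
Iteration 4:
  c_4 = (1.285000 + 1.420000)/2 = 1.352500
  f(c_4) = f(1.352500) = -0.170744
  f(a) × f(c) ≥ 0, new interval: [1.352500, 1.420000]
Iteration 5:
  c_5 = (1.352500 + 1.420000)/2 = 1.386250
  f(c_5) = f(1.386250) = -0.078311
  f(a) × f(c) ≥ 0, new interval: [1.386250, 1.420000]
Iteration 6:
  c_6 = (1.386250 + 1.420000)/2 = 1.403125
  f(c_6) = f(1.403125) = -0.031240
  f(a) × f(c) ≥ 0, new interval: [1.403125, 1.420000]

After 6 iteration(s), the approximation is c_6 = 1.403125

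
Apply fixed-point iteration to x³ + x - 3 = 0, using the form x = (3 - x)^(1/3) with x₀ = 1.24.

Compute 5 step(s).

Equation: x³ + x - 3 = 0
Fixed-point form: x = (3 - x)^(1/3)
x₀ = 1.24

x_1 = g(1.240000) = 1.207362
x_2 = g(1.207362) = 1.214780
x_3 = g(1.214780) = 1.213102
x_4 = g(1.213102) = 1.213482
x_5 = g(1.213482) = 1.213396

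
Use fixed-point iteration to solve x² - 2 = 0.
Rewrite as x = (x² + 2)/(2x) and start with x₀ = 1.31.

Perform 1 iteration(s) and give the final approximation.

Equation: x² - 2 = 0
Fixed-point form: x = (x² + 2)/(2x)
x₀ = 1.31

x_1 = g(1.310000) = 1.418359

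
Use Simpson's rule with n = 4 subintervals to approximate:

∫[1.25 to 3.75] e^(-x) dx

f(x) = e^(-x)
a = 1.25, b = 3.75, n = 4
h = (b - a)/n = 0.625000

Simpson's rule: (h/3)[f(x₀) + 4f(x₁) + 2f(x₂) + ... + f(xₙ)]

x_0 = 1.2500, f(x_0) = 0.286505, coefficient = 1
x_1 = 1.8750, f(x_1) = 0.153355, coefficient = 4
x_2 = 2.5000, f(x_2) = 0.082085, coefficient = 2
x_3 = 3.1250, f(x_3) = 0.043937, coefficient = 4
x_4 = 3.7500, f(x_4) = 0.023518, coefficient = 1

I ≈ (0.625000/3) × 1.263360 = 0.263200
Exact value: 0.262987
Error: 0.000213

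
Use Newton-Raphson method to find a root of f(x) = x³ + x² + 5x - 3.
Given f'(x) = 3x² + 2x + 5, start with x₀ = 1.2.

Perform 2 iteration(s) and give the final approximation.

f(x) = x³ + x² + 5x - 3
f'(x) = 3x² + 2x + 5
x₀ = 1.2

Newton-Raphson formula: x_{n+1} = x_n - f(x_n)/f'(x_n)

Iteration 1:
  f(1.200000) = 6.168000
  f'(1.200000) = 11.720000
  x_1 = 1.200000 - 6.168000/11.720000 = 0.673720
Iteration 2:
  f(0.673720) = 1.128300
  f'(0.673720) = 7.709137
  x_2 = 0.673720 - 1.128300/7.709137 = 0.527361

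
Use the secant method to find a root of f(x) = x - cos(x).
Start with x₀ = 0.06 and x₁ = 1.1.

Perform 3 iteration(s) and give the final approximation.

f(x) = x - cos(x)
x₀ = 0.06, x₁ = 1.1

Secant formula: x_{n+1} = x_n - f(x_n)(x_n - x_{n-1})/(f(x_n) - f(x_{n-1}))

Iteration 1:
  f(0.060000) = -0.938201
  f(1.100000) = 0.646404
  x_2 = 1.100000 - 0.646404×(1.100000 - 0.060000)/(0.646404 - (-0.938201))
       = 0.675755
Iteration 2:
  f(1.100000) = 0.646404
  f(0.675755) = -0.104479
  x_3 = 0.675755 - (-0.104479)×(0.675755 - 1.100000)/(-0.104479 - 0.646404)
       = 0.734786
Iteration 3:
  f(0.675755) = -0.104479
  f(0.734786) = -0.007189
  x_4 = 0.734786 - (-0.007189)×(0.734786 - 0.675755)/(-0.007189 - (-0.104479))
       = 0.739147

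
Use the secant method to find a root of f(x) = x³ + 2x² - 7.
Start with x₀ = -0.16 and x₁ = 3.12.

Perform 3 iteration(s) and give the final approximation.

f(x) = x³ + 2x² - 7
x₀ = -0.16, x₁ = 3.12

Secant formula: x_{n+1} = x_n - f(x_n)(x_n - x_{n-1})/(f(x_n) - f(x_{n-1}))

Iteration 1:
  f(-0.160000) = -6.952896
  f(3.120000) = 42.840128
  x_2 = 3.120000 - 42.840128×(3.120000 - (-0.160000))/(42.840128 - (-6.952896))
       = 0.298006
Iteration 2:
  f(3.120000) = 42.840128
  f(0.298006) = -6.795920
  x_3 = 0.298006 - (-6.795920)×(0.298006 - 3.120000)/(-6.795920 - 42.840128)
       = 0.684379
Iteration 3:
  f(0.298006) = -6.795920
  f(0.684379) = -5.742704
  x_4 = 0.684379 - (-5.742704)×(0.684379 - 0.298006)/(-5.742704 - (-6.795920))
       = 2.791096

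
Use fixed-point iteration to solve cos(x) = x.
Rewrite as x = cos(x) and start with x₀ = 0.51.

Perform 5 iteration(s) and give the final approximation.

Equation: cos(x) = x
Fixed-point form: x = cos(x)
x₀ = 0.51

x_1 = g(0.510000) = 0.872745
x_2 = g(0.872745) = 0.642726
x_3 = g(0.642726) = 0.800465
x_4 = g(0.800465) = 0.696373
x_5 = g(0.696373) = 0.767173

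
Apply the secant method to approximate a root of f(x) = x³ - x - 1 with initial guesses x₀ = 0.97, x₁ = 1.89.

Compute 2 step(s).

f(x) = x³ - x - 1
x₀ = 0.97, x₁ = 1.89

Secant formula: x_{n+1} = x_n - f(x_n)(x_n - x_{n-1})/(f(x_n) - f(x_{n-1}))

Iteration 1:
  f(0.970000) = -1.057327
  f(1.890000) = 3.861269
  x_2 = 1.890000 - 3.861269×(1.890000 - 0.970000)/(3.861269 - (-1.057327))
       = 1.167768
Iteration 2:
  f(1.890000) = 3.861269
  f(1.167768) = -0.575304
  x_3 = 1.167768 - (-0.575304)×(1.167768 - 1.890000)/(-0.575304 - 3.861269)
       = 1.261422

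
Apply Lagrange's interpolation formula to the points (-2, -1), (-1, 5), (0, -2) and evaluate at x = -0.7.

Lagrange interpolation formula:
P(x) = Σ yᵢ × Lᵢ(x)
where Lᵢ(x) = Π_{j≠i} (x - xⱼ)/(xᵢ - xⱼ)

L_0(-0.7) = (-0.7 - (-1))/(-2 - (-1)) × (-0.7 - 0)/(-2 - 0) = -0.105000
L_1(-0.7) = (-0.7 - (-2))/(-1 - (-2)) × (-0.7 - 0)/(-1 - 0) = 0.910000
L_2(-0.7) = (-0.7 - (-2))/(0 - (-2)) × (-0.7 - (-1))/(0 - (-1)) = 0.195000

P(-0.7) = (-1)×L_0(-0.7) + 5×L_1(-0.7) + (-2)×L_2(-0.7)
P(-0.7) = 4.265000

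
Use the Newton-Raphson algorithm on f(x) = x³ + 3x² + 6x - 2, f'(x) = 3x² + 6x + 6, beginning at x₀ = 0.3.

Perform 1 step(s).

f(x) = x³ + 3x² + 6x - 2
f'(x) = 3x² + 6x + 6
x₀ = 0.3

Newton-Raphson formula: x_{n+1} = x_n - f(x_n)/f'(x_n)

Iteration 1:
  f(0.300000) = 0.097000
  f'(0.300000) = 8.070000
  x_1 = 0.300000 - 0.097000/8.070000 = 0.287980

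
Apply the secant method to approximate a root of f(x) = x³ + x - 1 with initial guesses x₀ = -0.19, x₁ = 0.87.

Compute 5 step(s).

f(x) = x³ + x - 1
x₀ = -0.19, x₁ = 0.87

Secant formula: x_{n+1} = x_n - f(x_n)(x_n - x_{n-1})/(f(x_n) - f(x_{n-1}))

Iteration 1:
  f(-0.190000) = -1.196859
  f(0.870000) = 0.528503
  x_2 = 0.870000 - 0.528503×(0.870000 - (-0.190000))/(0.528503 - (-1.196859))
       = 0.545307
Iteration 2:
  f(0.870000) = 0.528503
  f(0.545307) = -0.292541
  x_3 = 0.545307 - (-0.292541)×(0.545307 - 0.870000)/(-0.292541 - 0.528503)
       = 0.660996
Iteration 3:
  f(0.545307) = -0.292541
  f(0.660996) = -0.050204
  x_4 = 0.660996 - (-0.050204)×(0.660996 - 0.545307)/(-0.050204 - (-0.292541))
       = 0.684963
Iteration 4:
  f(0.660996) = -0.050204
  f(0.684963) = 0.006330
  x_5 = 0.684963 - 0.006330×(0.684963 - 0.660996)/(0.006330 - (-0.050204))
       = 0.682279
Iteration 5:
  f(0.684963) = 0.006330
  f(0.682279) = -0.000116
  x_6 = 0.682279 - (-0.000116)×(0.682279 - 0.684963)/(-0.000116 - 0.006330)
       = 0.682328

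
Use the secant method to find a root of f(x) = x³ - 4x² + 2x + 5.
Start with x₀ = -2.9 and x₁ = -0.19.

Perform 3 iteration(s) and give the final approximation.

f(x) = x³ - 4x² + 2x + 5
x₀ = -2.9, x₁ = -0.19

Secant formula: x_{n+1} = x_n - f(x_n)(x_n - x_{n-1})/(f(x_n) - f(x_{n-1}))

Iteration 1:
  f(-2.900000) = -58.829000
  f(-0.190000) = 4.468741
  x_2 = -0.190000 - 4.468741×(-0.190000 - (-2.900000))/(4.468741 - (-58.829000))
       = -0.381323
Iteration 2:
  f(-0.190000) = 4.468741
  f(-0.381323) = 3.600280
  x_3 = -0.381323 - 3.600280×(-0.381323 - (-0.190000))/(3.600280 - 4.468741)
       = -1.174467
Iteration 3:
  f(-0.381323) = 3.600280
  f(-1.174467) = -4.486455
  x_4 = -1.174467 - (-4.486455)×(-1.174467 - (-0.381323))/(-4.486455 - 3.600280)
       = -0.734437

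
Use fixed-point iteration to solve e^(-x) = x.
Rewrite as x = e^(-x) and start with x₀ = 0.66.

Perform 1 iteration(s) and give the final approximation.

Equation: e^(-x) = x
Fixed-point form: x = e^(-x)
x₀ = 0.66

x_1 = g(0.660000) = 0.516851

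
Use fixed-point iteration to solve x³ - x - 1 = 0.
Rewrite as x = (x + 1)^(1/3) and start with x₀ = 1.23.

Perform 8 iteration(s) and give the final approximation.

Equation: x³ - x - 1 = 0
Fixed-point form: x = (x + 1)^(1/3)
x₀ = 1.23

x_1 = g(1.230000) = 1.306477
x_2 = g(1.306477) = 1.321244
x_3 = g(1.321244) = 1.324058
x_4 = g(1.324058) = 1.324593
x_5 = g(1.324593) = 1.324694
x_6 = g(1.324694) = 1.324713
x_7 = g(1.324713) = 1.324717
x_8 = g(1.324717) = 1.324718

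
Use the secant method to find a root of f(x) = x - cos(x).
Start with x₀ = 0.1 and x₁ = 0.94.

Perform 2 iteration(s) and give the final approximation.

f(x) = x - cos(x)
x₀ = 0.1, x₁ = 0.94

Secant formula: x_{n+1} = x_n - f(x_n)(x_n - x_{n-1})/(f(x_n) - f(x_{n-1}))

Iteration 1:
  f(0.100000) = -0.895004
  f(0.940000) = 0.350212
  x_2 = 0.940000 - 0.350212×(0.940000 - 0.100000)/(0.350212 - (-0.895004))
       = 0.703753
Iteration 2:
  f(0.940000) = 0.350212
  f(0.703753) = -0.058665
  x_3 = 0.703753 - (-0.058665)×(0.703753 - 0.940000)/(-0.058665 - 0.350212)
       = 0.737650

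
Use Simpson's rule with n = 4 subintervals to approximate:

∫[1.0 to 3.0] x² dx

f(x) = x²
a = 1.0, b = 3.0, n = 4
h = (b - a)/n = 0.500000

Simpson's rule: (h/3)[f(x₀) + 4f(x₁) + 2f(x₂) + ... + f(xₙ)]

x_0 = 1.0000, f(x_0) = 1.000000, coefficient = 1
x_1 = 1.5000, f(x_1) = 2.250000, coefficient = 4
x_2 = 2.0000, f(x_2) = 4.000000, coefficient = 2
x_3 = 2.5000, f(x_3) = 6.250000, coefficient = 4
x_4 = 3.0000, f(x_4) = 9.000000, coefficient = 1

I ≈ (0.500000/3) × 52.000000 = 8.666667
Exact value: 8.666667
Error: 0.000000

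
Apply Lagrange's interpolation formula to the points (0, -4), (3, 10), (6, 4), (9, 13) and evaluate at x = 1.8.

Lagrange interpolation formula:
P(x) = Σ yᵢ × Lᵢ(x)
where Lᵢ(x) = Π_{j≠i} (x - xⱼ)/(xᵢ - xⱼ)

L_0(1.8) = (1.8 - 3)/(0 - 3) × (1.8 - 6)/(0 - 6) × (1.8 - 9)/(0 - 9) = 0.224000
L_1(1.8) = (1.8 - 0)/(3 - 0) × (1.8 - 6)/(3 - 6) × (1.8 - 9)/(3 - 9) = 1.008000
L_2(1.8) = (1.8 - 0)/(6 - 0) × (1.8 - 3)/(6 - 3) × (1.8 - 9)/(6 - 9) = -0.288000
L_3(1.8) = (1.8 - 0)/(9 - 0) × (1.8 - 3)/(9 - 3) × (1.8 - 6)/(9 - 6) = 0.056000

P(1.8) = (-4)×L_0(1.8) + 10×L_1(1.8) + 4×L_2(1.8) + 13×L_3(1.8)
P(1.8) = 8.760000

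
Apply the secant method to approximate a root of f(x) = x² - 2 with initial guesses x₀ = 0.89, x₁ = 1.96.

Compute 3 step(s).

f(x) = x² - 2
x₀ = 0.89, x₁ = 1.96

Secant formula: x_{n+1} = x_n - f(x_n)(x_n - x_{n-1})/(f(x_n) - f(x_{n-1}))

Iteration 1:
  f(0.890000) = -1.207900
  f(1.960000) = 1.841600
  x_2 = 1.960000 - 1.841600×(1.960000 - 0.890000)/(1.841600 - (-1.207900))
       = 1.313825
Iteration 2:
  f(1.960000) = 1.841600
  f(1.313825) = -0.273865
  x_3 = 1.313825 - (-0.273865)×(1.313825 - 1.960000)/(-0.273865 - 1.841600)
       = 1.397477
Iteration 3:
  f(1.313825) = -0.273865
  f(1.397477) = -0.047057
  x_4 = 1.397477 - (-0.047057)×(1.397477 - 1.313825)/(-0.047057 - (-0.273865))
       = 1.414833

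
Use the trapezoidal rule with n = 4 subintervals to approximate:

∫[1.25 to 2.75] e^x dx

f(x) = e^x
a = 1.25, b = 2.75, n = 4
h = (b - a)/n = 0.375000

Trapezoidal rule: (h/2)[f(x₀) + 2f(x₁) + 2f(x₂) + ... + f(xₙ)]

x_0 = 1.2500, f(x_0) = 3.490343, coefficient = 1
x_1 = 1.6250, f(x_1) = 5.078419, coefficient = 2
x_2 = 2.0000, f(x_2) = 7.389056, coefficient = 2
x_3 = 2.3750, f(x_3) = 10.751013, coefficient = 2
x_4 = 2.7500, f(x_4) = 15.642632, coefficient = 1

I ≈ (0.375000/2) × 65.569951 = 12.294366
Exact value: 12.152289
Error: 0.142077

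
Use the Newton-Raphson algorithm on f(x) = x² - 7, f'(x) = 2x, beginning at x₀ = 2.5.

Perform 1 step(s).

f(x) = x² - 7
f'(x) = 2x
x₀ = 2.5

Newton-Raphson formula: x_{n+1} = x_n - f(x_n)/f'(x_n)

Iteration 1:
  f(2.500000) = -0.750000
  f'(2.500000) = 5.000000
  x_1 = 2.500000 - (-0.750000)/5.000000 = 2.650000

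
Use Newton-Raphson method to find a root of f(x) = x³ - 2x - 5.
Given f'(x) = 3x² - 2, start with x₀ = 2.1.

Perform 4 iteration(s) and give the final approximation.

f(x) = x³ - 2x - 5
f'(x) = 3x² - 2
x₀ = 2.1

Newton-Raphson formula: x_{n+1} = x_n - f(x_n)/f'(x_n)

Iteration 1:
  f(2.100000) = 0.061000
  f'(2.100000) = 11.230000
  x_1 = 2.100000 - 0.061000/11.230000 = 2.094568
Iteration 2:
  f(2.094568) = 0.000186
  f'(2.094568) = 11.161647
  x_2 = 2.094568 - 0.000186/11.161647 = 2.094551
Iteration 3:
  f(2.094551) = 0.000000
  f'(2.094551) = 11.161438
  x_3 = 2.094551 - 0.000000/11.161438 = 2.094551
Iteration 4:
  f(2.094551) = 0.000000
  f'(2.094551) = 11.161438
  x_4 = 2.094551 - 0.000000/11.161438 = 2.094551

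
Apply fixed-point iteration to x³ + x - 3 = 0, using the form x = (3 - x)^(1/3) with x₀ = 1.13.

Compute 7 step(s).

Equation: x³ + x - 3 = 0
Fixed-point form: x = (3 - x)^(1/3)
x₀ = 1.13

x_1 = g(1.130000) = 1.232009
x_2 = g(1.232009) = 1.209187
x_3 = g(1.209187) = 1.214367
x_4 = g(1.214367) = 1.213195
x_5 = g(1.213195) = 1.213461
x_6 = g(1.213461) = 1.213401
x_7 = g(1.213401) = 1.213414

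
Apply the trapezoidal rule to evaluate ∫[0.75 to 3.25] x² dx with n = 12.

f(x) = x²
a = 0.75, b = 3.25, n = 12
h = (b - a)/n = 0.208333

Trapezoidal rule: (h/2)[f(x₀) + 2f(x₁) + 2f(x₂) + ... + f(xₙ)]

x_0 = 0.7500, f(x_0) = 0.562500, coefficient = 1
x_1 = 0.9583, f(x_1) = 0.918403, coefficient = 2
x_2 = 1.1667, f(x_2) = 1.361111, coefficient = 2
x_3 = 1.3750, f(x_3) = 1.890625, coefficient = 2
x_4 = 1.5833, f(x_4) = 2.506944, coefficient = 2
x_5 = 1.7917, f(x_5) = 3.210069, coefficient = 2
x_6 = 2.0000, f(x_6) = 4.000000, coefficient = 2
x_7 = 2.2083, f(x_7) = 4.876736, coefficient = 2
x_8 = 2.4167, f(x_8) = 5.840278, coefficient = 2
x_9 = 2.6250, f(x_9) = 6.890625, coefficient = 2
x_10 = 2.8333, f(x_10) = 8.027778, coefficient = 2
x_11 = 3.0417, f(x_11) = 9.251736, coefficient = 2
x_12 = 3.2500, f(x_12) = 10.562500, coefficient = 1

I ≈ (0.208333/2) × 108.673611 = 11.320168
Exact value: 11.302083
Error: 0.018084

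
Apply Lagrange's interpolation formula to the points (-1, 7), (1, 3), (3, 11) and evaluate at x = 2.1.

Lagrange interpolation formula:
P(x) = Σ yᵢ × Lᵢ(x)
where Lᵢ(x) = Π_{j≠i} (x - xⱼ)/(xᵢ - xⱼ)

L_0(2.1) = (2.1 - 1)/(-1 - 1) × (2.1 - 3)/(-1 - 3) = -0.123750
L_1(2.1) = (2.1 - (-1))/(1 - (-1)) × (2.1 - 3)/(1 - 3) = 0.697500
L_2(2.1) = (2.1 - (-1))/(3 - (-1)) × (2.1 - 1)/(3 - 1) = 0.426250

P(2.1) = 7×L_0(2.1) + 3×L_1(2.1) + 11×L_2(2.1)
P(2.1) = 5.915000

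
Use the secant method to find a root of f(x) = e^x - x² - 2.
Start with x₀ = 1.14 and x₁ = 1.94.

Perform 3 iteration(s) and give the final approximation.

f(x) = e^x - x² - 2
x₀ = 1.14, x₁ = 1.94

Secant formula: x_{n+1} = x_n - f(x_n)(x_n - x_{n-1})/(f(x_n) - f(x_{n-1}))

Iteration 1:
  f(1.140000) = -0.172832
  f(1.940000) = 1.195151
  x_2 = 1.940000 - 1.195151×(1.940000 - 1.140000)/(1.195151 - (-0.172832))
       = 1.241072
Iteration 2:
  f(1.940000) = 1.195151
  f(1.241072) = -0.080939
  x_3 = 1.241072 - (-0.080939)×(1.241072 - 1.940000)/(-0.080939 - 1.195151)
       = 1.285404
Iteration 3:
  f(1.241072) = -0.080939
  f(1.285404) = -0.036135
  x_4 = 1.285404 - (-0.036135)×(1.285404 - 1.241072)/(-0.036135 - (-0.080939))
       = 1.321157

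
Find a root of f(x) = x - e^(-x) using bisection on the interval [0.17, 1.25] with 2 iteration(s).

f(x) = x - e^(-x)
Initial interval: [0.17, 1.25]

Iteration 1:
  c_1 = (0.170000 + 1.250000)/2 = 0.710000
  f(c_1) = f(0.710000) = 0.218356
  f(a) × f(c) < 0, new interval: [0.170000, 0.710000]
Iteration 2:
  c_2 = (0.170000 + 0.710000)/2 = 0.440000
  f(c_2) = f(0.440000) = -0.204036
  f(a) × f(c) ≥ 0, new interval: [0.440000, 0.710000]

After 2 iteration(s), the approximation is c_2 = 0.440000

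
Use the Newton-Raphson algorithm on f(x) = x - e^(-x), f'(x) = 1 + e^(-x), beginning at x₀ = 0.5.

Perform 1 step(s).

f(x) = x - e^(-x)
f'(x) = 1 + e^(-x)
x₀ = 0.5

Newton-Raphson formula: x_{n+1} = x_n - f(x_n)/f'(x_n)

Iteration 1:
  f(0.500000) = -0.106531
  f'(0.500000) = 1.606531
  x_1 = 0.500000 - (-0.106531)/1.606531 = 0.566311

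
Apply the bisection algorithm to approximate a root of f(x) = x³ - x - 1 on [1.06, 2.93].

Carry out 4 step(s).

f(x) = x³ - x - 1
Initial interval: [1.06, 2.93]

Iteration 1:
  c_1 = (1.060000 + 2.930000)/2 = 1.995000
  f(c_1) = f(1.995000) = 4.945150
  f(a) × f(c) < 0, new interval: [1.060000, 1.995000]
Iteration 2:
  c_2 = (1.060000 + 1.995000)/2 = 1.527500
  f(c_2) = f(1.527500) = 1.036549
  f(a) × f(c) < 0, new interval: [1.060000, 1.527500]
Iteration 3:
  c_3 = (1.060000 + 1.527500)/2 = 1.293750
  f(c_3) = f(1.293750) = -0.128285
  f(a) × f(c) ≥ 0, new interval: [1.293750, 1.527500]
Iteration 4:
  c_4 = (1.293750 + 1.527500)/2 = 1.410625
  f(c_4) = f(1.410625) = 0.396325
  f(a) × f(c) < 0, new interval: [1.293750, 1.410625]

After 4 iteration(s), the approximation is c_4 = 1.410625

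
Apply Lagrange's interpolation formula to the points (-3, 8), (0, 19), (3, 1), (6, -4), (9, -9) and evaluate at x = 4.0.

Lagrange interpolation formula:
P(x) = Σ yᵢ × Lᵢ(x)
where Lᵢ(x) = Π_{j≠i} (x - xⱼ)/(xᵢ - xⱼ)

L_0(4.0) = (4.0 - 0)/(-3 - 0) × (4.0 - 3)/(-3 - 3) × (4.0 - 6)/(-3 - 6) × (4.0 - 9)/(-3 - 9) = 0.020576
L_1(4.0) = (4.0 - (-3))/(0 - (-3)) × (4.0 - 3)/(0 - 3) × (4.0 - 6)/(0 - 6) × (4.0 - 9)/(0 - 9) = -0.144033
L_2(4.0) = (4.0 - (-3))/(3 - (-3)) × (4.0 - 0)/(3 - 0) × (4.0 - 6)/(3 - 6) × (4.0 - 9)/(3 - 9) = 0.864198
L_3(4.0) = (4.0 - (-3))/(6 - (-3)) × (4.0 - 0)/(6 - 0) × (4.0 - 3)/(6 - 3) × (4.0 - 9)/(6 - 9) = 0.288066
L_4(4.0) = (4.0 - (-3))/(9 - (-3)) × (4.0 - 0)/(9 - 0) × (4.0 - 3)/(9 - 3) × (4.0 - 6)/(9 - 6) = -0.028807

P(4.0) = 8×L_0(4.0) + 19×L_1(4.0) + 1×L_2(4.0) + (-4)×L_3(4.0) + (-9)×L_4(4.0)
P(4.0) = -2.600823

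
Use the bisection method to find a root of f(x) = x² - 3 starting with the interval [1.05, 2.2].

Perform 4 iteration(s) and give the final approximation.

f(x) = x² - 3
Initial interval: [1.05, 2.2]

Iteration 1:
  c_1 = (1.050000 + 2.200000)/2 = 1.625000
  f(c_1) = f(1.625000) = -0.359375
  f(a) × f(c) ≥ 0, new interval: [1.625000, 2.200000]
Iteration 2:
  c_2 = (1.625000 + 2.200000)/2 = 1.912500
  f(c_2) = f(1.912500) = 0.657656
  f(a) × f(c) < 0, new interval: [1.625000, 1.912500]
Iteration 3:
  c_3 = (1.625000 + 1.912500)/2 = 1.768750
  f(c_3) = f(1.768750) = 0.128477
  f(a) × f(c) < 0, new interval: [1.625000, 1.768750]
Iteration 4:
  c_4 = (1.625000 + 1.768750)/2 = 1.696875
  f(c_4) = f(1.696875) = -0.120615
  f(a) × f(c) ≥ 0, new interval: [1.696875, 1.768750]

After 4 iteration(s), the approximation is c_4 = 1.696875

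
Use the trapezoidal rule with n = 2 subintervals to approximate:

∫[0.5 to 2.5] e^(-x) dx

f(x) = e^(-x)
a = 0.5, b = 2.5, n = 2
h = (b - a)/n = 1.000000

Trapezoidal rule: (h/2)[f(x₀) + 2f(x₁) + 2f(x₂) + ... + f(xₙ)]

x_0 = 0.5000, f(x_0) = 0.606531, coefficient = 1
x_1 = 1.5000, f(x_1) = 0.223130, coefficient = 2
x_2 = 2.5000, f(x_2) = 0.082085, coefficient = 1

I ≈ (1.000000/2) × 1.134876 = 0.567438
Exact value: 0.524446
Error: 0.042992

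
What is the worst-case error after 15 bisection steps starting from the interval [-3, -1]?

Bisection error bound: |error| ≤ (b-a)/2^n
|error| ≤ (-1 - (-3))/2^15 = 2/2^15
|error| ≤ 0.0000610352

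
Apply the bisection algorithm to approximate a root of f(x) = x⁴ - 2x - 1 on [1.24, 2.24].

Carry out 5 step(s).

f(x) = x⁴ - 2x - 1
Initial interval: [1.24, 2.24]

Iteration 1:
  c_1 = (1.240000 + 2.240000)/2 = 1.740000
  f(c_1) = f(1.740000) = 4.686362
  f(a) × f(c) < 0, new interval: [1.240000, 1.740000]
Iteration 2:
  c_2 = (1.240000 + 1.740000)/2 = 1.490000
  f(c_2) = f(1.490000) = 0.948844
  f(a) × f(c) < 0, new interval: [1.240000, 1.490000]
Iteration 3:
  c_3 = (1.240000 + 1.490000)/2 = 1.365000
  f(c_3) = f(1.365000) = -0.258393
  f(a) × f(c) ≥ 0, new interval: [1.365000, 1.490000]
Iteration 4:
  c_4 = (1.365000 + 1.490000)/2 = 1.427500
  f(c_4) = f(1.427500) = 0.297451
  f(a) × f(c) < 0, new interval: [1.365000, 1.427500]
Iteration 5:
  c_5 = (1.365000 + 1.427500)/2 = 1.396250
  f(c_5) = f(1.396250) = 0.008105
  f(a) × f(c) < 0, new interval: [1.365000, 1.396250]

After 5 iteration(s), the approximation is c_5 = 1.396250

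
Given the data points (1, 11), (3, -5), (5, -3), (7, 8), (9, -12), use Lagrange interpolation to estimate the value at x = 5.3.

Lagrange interpolation formula:
P(x) = Σ yᵢ × Lᵢ(x)
where Lᵢ(x) = Π_{j≠i} (x - xⱼ)/(xᵢ - xⱼ)

L_0(5.3) = (5.3 - 3)/(1 - 3) × (5.3 - 5)/(1 - 5) × (5.3 - 7)/(1 - 7) × (5.3 - 9)/(1 - 9) = 0.011302
L_1(5.3) = (5.3 - 1)/(3 - 1) × (5.3 - 5)/(3 - 5) × (5.3 - 7)/(3 - 7) × (5.3 - 9)/(3 - 9) = -0.084522
L_2(5.3) = (5.3 - 1)/(5 - 1) × (5.3 - 3)/(5 - 3) × (5.3 - 7)/(5 - 7) × (5.3 - 9)/(5 - 9) = 0.972002
L_3(5.3) = (5.3 - 1)/(7 - 1) × (5.3 - 3)/(7 - 3) × (5.3 - 5)/(7 - 5) × (5.3 - 9)/(7 - 9) = 0.114353
L_4(5.3) = (5.3 - 1)/(9 - 1) × (5.3 - 3)/(9 - 3) × (5.3 - 5)/(9 - 5) × (5.3 - 7)/(9 - 7) = -0.013135

P(5.3) = 11×L_0(5.3) + (-5)×L_1(5.3) + (-3)×L_2(5.3) + 8×L_3(5.3) + (-12)×L_4(5.3)
P(5.3) = -1.296623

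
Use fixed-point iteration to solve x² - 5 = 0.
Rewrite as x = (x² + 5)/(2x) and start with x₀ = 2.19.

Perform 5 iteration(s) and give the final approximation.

Equation: x² - 5 = 0
Fixed-point form: x = (x² + 5)/(2x)
x₀ = 2.19

x_1 = g(2.190000) = 2.236553
x_2 = g(2.236553) = 2.236068
x_3 = g(2.236068) = 2.236068
x_4 = g(2.236068) = 2.236068
x_5 = g(2.236068) = 2.236068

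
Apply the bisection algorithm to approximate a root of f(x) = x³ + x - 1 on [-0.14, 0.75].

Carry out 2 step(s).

f(x) = x³ + x - 1
Initial interval: [-0.14, 0.75]

Iteration 1:
  c_1 = (-0.140000 + 0.750000)/2 = 0.305000
  f(c_1) = f(0.305000) = -0.666627
  f(a) × f(c) ≥ 0, new interval: [0.305000, 0.750000]
Iteration 2:
  c_2 = (0.305000 + 0.750000)/2 = 0.527500
  f(c_2) = f(0.527500) = -0.325720
  f(a) × f(c) ≥ 0, new interval: [0.527500, 0.750000]

After 2 iteration(s), the approximation is c_2 = 0.527500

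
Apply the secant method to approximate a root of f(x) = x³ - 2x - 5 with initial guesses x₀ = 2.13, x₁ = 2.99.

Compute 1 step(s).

f(x) = x³ - 2x - 5
x₀ = 2.13, x₁ = 2.99

Secant formula: x_{n+1} = x_n - f(x_n)(x_n - x_{n-1})/(f(x_n) - f(x_{n-1}))

Iteration 1:
  f(2.130000) = 0.403597
  f(2.990000) = 15.750899
  x_2 = 2.990000 - 15.750899×(2.990000 - 2.130000)/(15.750899 - 0.403597)
       = 2.107384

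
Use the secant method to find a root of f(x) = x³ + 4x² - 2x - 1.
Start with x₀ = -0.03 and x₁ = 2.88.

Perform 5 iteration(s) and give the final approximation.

f(x) = x³ + 4x² - 2x - 1
x₀ = -0.03, x₁ = 2.88

Secant formula: x_{n+1} = x_n - f(x_n)(x_n - x_{n-1})/(f(x_n) - f(x_{n-1}))

Iteration 1:
  f(-0.030000) = -0.936427
  f(2.880000) = 50.305472
  x_2 = 2.880000 - 50.305472×(2.880000 - (-0.030000))/(50.305472 - (-0.936427))
       = 0.023179
Iteration 2:
  f(2.880000) = 50.305472
  f(0.023179) = -1.044197
  x_3 = 0.023179 - (-1.044197)×(0.023179 - 2.880000)/(-1.044197 - 50.305472)
       = 0.081273
Iteration 3:
  f(0.023179) = -1.044197
  f(0.081273) = -1.135588
  x_4 = 0.081273 - (-1.135588)×(0.081273 - 0.023179)/(-1.135588 - (-1.044197))
       = -0.640576
Iteration 4:
  f(0.081273) = -1.135588
  f(-0.640576) = 1.659649
  x_5 = -0.640576 - 1.659649×(-0.640576 - 0.081273)/(1.659649 - (-1.135588))
       = -0.211984
Iteration 5:
  f(-0.640576) = 1.659649
  f(-0.211984) = -0.405809
  x_6 = -0.211984 - (-0.405809)×(-0.211984 - (-0.640576))/(-0.405809 - 1.659649)
       = -0.296191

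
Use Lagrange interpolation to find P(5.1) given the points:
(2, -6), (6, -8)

Lagrange interpolation formula:
P(x) = Σ yᵢ × Lᵢ(x)
where Lᵢ(x) = Π_{j≠i} (x - xⱼ)/(xᵢ - xⱼ)

L_0(5.1) = (5.1 - 6)/(2 - 6) = 0.225000
L_1(5.1) = (5.1 - 2)/(6 - 2) = 0.775000

P(5.1) = (-6)×L_0(5.1) + (-8)×L_1(5.1)
P(5.1) = -7.550000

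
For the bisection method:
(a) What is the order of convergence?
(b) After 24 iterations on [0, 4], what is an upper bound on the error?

(a) Bisection has linear (order 1) convergence; the error is halved each step.

(b) Error bound = (b-a)/2^n = (4 - 0)/2^{24}
    = 4/2^{24}

(a) 1 (linear); (b) error ≤ 2.38e-07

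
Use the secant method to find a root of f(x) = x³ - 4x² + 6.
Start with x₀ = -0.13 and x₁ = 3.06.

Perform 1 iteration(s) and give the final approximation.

f(x) = x³ - 4x² + 6
x₀ = -0.13, x₁ = 3.06

Secant formula: x_{n+1} = x_n - f(x_n)(x_n - x_{n-1})/(f(x_n) - f(x_{n-1}))

Iteration 1:
  f(-0.130000) = 5.930203
  f(3.060000) = -2.801784
  x_2 = 3.060000 - (-2.801784)×(3.060000 - (-0.130000))/(-2.801784 - 5.930203)
       = 2.036442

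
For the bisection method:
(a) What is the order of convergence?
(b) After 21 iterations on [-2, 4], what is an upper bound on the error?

(a) Bisection has linear (order 1) convergence; the error is halved each step.

(b) Error bound = (b-a)/2^n = (4 - (-2))/2^{21}
    = 6/2^{21}

(a) 1 (linear); (b) error ≤ 2.86e-06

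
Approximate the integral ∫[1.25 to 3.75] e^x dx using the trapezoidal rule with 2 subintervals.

f(x) = e^x
a = 1.25, b = 3.75, n = 2
h = (b - a)/n = 1.250000

Trapezoidal rule: (h/2)[f(x₀) + 2f(x₁) + 2f(x₂) + ... + f(xₙ)]

x_0 = 1.2500, f(x_0) = 3.490343, coefficient = 1
x_1 = 2.5000, f(x_1) = 12.182494, coefficient = 2
x_2 = 3.7500, f(x_2) = 42.521082, coefficient = 1

I ≈ (1.250000/2) × 70.376413 = 43.985258
Exact value: 39.030739
Error: 4.954519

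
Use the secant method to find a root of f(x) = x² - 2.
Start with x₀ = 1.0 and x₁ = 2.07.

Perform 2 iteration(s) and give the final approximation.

f(x) = x² - 2
x₀ = 1.0, x₁ = 2.07

Secant formula: x_{n+1} = x_n - f(x_n)(x_n - x_{n-1})/(f(x_n) - f(x_{n-1}))

Iteration 1:
  f(1.000000) = -1.000000
  f(2.070000) = 2.284900
  x_2 = 2.070000 - 2.284900×(2.070000 - 1.000000)/(2.284900 - (-1.000000))
       = 1.325733
Iteration 2:
  f(2.070000) = 2.284900
  f(1.325733) = -0.242432
  x_3 = 1.325733 - (-0.242432)×(1.325733 - 2.070000)/(-0.242432 - 2.284900)
       = 1.397126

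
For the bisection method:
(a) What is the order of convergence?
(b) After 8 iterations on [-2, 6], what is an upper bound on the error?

(a) Bisection has linear (order 1) convergence; the error is halved each step.

(b) Error bound = (b-a)/2^n = (6 - (-2))/2^{8}
    = 8/2^{8}

(a) 1 (linear); (b) error ≤ 3.12e-02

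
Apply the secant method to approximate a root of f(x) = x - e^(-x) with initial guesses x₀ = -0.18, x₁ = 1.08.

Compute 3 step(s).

f(x) = x - e^(-x)
x₀ = -0.18, x₁ = 1.08

Secant formula: x_{n+1} = x_n - f(x_n)(x_n - x_{n-1})/(f(x_n) - f(x_{n-1}))

Iteration 1:
  f(-0.180000) = -1.377217
  f(1.080000) = 0.740404
  x_2 = 1.080000 - 0.740404×(1.080000 - (-0.180000))/(0.740404 - (-1.377217))
       = 0.639454
Iteration 2:
  f(1.080000) = 0.740404
  f(0.639454) = 0.111874
  x_3 = 0.639454 - 0.111874×(0.639454 - 1.080000)/(0.111874 - 0.740404)
       = 0.561040
Iteration 3:
  f(0.639454) = 0.111874
  f(0.561040) = -0.009575
  x_4 = 0.561040 - (-0.009575)×(0.561040 - 0.639454)/(-0.009575 - 0.111874)
       = 0.567222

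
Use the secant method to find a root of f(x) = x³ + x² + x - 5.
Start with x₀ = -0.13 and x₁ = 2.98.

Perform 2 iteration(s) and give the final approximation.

f(x) = x³ + x² + x - 5
x₀ = -0.13, x₁ = 2.98

Secant formula: x_{n+1} = x_n - f(x_n)(x_n - x_{n-1})/(f(x_n) - f(x_{n-1}))

Iteration 1:
  f(-0.130000) = -5.115297
  f(2.980000) = 33.323992
  x_2 = 2.980000 - 33.323992×(2.980000 - (-0.130000))/(33.323992 - (-5.115297))
       = 0.283862
Iteration 2:
  f(2.980000) = 33.323992
  f(0.283862) = -4.612687
  x_3 = 0.283862 - (-4.612687)×(0.283862 - 2.980000)/(-4.612687 - 33.323992)
       = 0.611683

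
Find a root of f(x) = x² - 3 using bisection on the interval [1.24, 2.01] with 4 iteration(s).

f(x) = x² - 3
Initial interval: [1.24, 2.01]

Iteration 1:
  c_1 = (1.240000 + 2.010000)/2 = 1.625000
  f(c_1) = f(1.625000) = -0.359375
  f(a) × f(c) ≥ 0, new interval: [1.625000, 2.010000]
Iteration 2:
  c_2 = (1.625000 + 2.010000)/2 = 1.817500
  f(c_2) = f(1.817500) = 0.303306
  f(a) × f(c) < 0, new interval: [1.625000, 1.817500]
Iteration 3:
  c_3 = (1.625000 + 1.817500)/2 = 1.721250
  f(c_3) = f(1.721250) = -0.037298
  f(a) × f(c) ≥ 0, new interval: [1.721250, 1.817500]
Iteration 4:
  c_4 = (1.721250 + 1.817500)/2 = 1.769375
  f(c_4) = f(1.769375) = 0.130688
  f(a) × f(c) < 0, new interval: [1.721250, 1.769375]

After 4 iteration(s), the approximation is c_4 = 1.769375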